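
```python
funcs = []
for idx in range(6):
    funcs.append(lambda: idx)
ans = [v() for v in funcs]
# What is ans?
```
[5, 5, 5, 5, 5, 5]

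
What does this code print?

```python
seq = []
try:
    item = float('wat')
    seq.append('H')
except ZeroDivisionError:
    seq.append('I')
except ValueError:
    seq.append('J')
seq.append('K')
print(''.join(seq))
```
JK

ValueError is caught by its specific handler, not ZeroDivisionError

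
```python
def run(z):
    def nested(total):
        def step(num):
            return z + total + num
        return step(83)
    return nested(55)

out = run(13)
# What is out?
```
151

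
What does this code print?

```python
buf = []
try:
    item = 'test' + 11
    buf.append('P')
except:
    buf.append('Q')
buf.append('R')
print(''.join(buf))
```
QR

Exception raised in try, caught by bare except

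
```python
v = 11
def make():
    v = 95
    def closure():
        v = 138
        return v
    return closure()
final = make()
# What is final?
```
138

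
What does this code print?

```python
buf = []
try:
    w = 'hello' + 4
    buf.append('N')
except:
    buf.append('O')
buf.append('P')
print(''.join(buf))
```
OP

Exception raised in try, caught by bare except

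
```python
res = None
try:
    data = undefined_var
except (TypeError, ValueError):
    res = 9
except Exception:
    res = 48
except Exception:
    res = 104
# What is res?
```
48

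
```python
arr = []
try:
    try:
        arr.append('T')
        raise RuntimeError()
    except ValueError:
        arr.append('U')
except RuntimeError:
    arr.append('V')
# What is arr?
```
['T', 'V']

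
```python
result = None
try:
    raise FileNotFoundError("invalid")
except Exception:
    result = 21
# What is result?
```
21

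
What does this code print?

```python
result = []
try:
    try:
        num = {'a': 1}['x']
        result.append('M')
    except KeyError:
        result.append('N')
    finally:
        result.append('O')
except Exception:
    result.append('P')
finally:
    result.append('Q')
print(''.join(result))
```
NOQ

Both finally blocks run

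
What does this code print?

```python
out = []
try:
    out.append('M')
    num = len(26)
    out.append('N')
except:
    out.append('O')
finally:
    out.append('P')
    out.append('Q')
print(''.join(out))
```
MOPQ

Code before exception runs, then except, then all of finally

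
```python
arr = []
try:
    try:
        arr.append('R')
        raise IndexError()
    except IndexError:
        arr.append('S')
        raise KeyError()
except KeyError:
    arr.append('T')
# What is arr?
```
['R', 'S', 'T']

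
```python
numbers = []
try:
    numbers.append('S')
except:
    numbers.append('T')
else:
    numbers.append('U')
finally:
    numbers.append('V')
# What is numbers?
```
['S', 'U', 'V']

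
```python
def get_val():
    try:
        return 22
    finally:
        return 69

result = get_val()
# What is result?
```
69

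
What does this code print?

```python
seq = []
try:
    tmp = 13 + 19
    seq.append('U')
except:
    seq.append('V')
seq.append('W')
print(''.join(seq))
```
UW

No exception, try block completes normally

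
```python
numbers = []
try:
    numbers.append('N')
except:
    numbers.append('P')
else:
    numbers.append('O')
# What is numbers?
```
['N', 'O']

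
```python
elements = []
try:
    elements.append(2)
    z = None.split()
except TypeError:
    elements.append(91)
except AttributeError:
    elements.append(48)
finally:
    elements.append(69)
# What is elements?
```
[2, 48, 69]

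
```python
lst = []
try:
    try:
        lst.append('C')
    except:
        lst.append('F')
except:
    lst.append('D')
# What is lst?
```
['C']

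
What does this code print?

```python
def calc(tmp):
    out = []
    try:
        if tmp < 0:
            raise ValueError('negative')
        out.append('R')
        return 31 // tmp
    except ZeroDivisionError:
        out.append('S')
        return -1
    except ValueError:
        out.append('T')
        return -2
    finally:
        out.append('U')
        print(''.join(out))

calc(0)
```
RSU

tmp=0 causes ZeroDivisionError, caught, finally prints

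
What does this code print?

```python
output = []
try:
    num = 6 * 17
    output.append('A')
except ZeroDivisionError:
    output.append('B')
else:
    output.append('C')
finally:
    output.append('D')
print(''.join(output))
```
ACD

else runs before finally when no exception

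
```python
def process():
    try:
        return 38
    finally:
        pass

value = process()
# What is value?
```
38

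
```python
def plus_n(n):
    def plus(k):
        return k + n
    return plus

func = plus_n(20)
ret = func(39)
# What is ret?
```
59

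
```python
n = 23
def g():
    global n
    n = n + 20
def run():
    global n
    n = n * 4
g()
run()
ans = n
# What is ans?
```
172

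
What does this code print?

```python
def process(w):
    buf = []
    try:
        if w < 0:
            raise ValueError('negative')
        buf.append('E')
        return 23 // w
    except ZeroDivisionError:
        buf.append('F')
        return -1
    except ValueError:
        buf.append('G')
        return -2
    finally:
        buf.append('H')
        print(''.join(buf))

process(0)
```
EFH

w=0 causes ZeroDivisionError, caught, finally prints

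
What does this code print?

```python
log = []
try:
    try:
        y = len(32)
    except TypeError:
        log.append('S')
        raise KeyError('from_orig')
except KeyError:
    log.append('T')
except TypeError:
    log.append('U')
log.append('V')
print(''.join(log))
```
STV

KeyError raised and caught, original TypeError not re-raised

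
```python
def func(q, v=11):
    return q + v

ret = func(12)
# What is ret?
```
23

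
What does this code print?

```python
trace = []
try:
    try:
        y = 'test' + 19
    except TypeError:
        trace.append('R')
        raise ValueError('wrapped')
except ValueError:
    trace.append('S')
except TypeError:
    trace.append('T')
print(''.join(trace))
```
RS

New ValueError raised, caught by outer ValueError handler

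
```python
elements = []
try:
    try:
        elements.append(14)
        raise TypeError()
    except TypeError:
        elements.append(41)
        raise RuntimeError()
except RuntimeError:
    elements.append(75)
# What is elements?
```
[14, 41, 75]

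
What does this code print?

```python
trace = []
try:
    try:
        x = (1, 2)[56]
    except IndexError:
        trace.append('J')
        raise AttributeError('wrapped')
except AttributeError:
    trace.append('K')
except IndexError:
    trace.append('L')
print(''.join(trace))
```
JK

New AttributeError raised, caught by outer AttributeError handler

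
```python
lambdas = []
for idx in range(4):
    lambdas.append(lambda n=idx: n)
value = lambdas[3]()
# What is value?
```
3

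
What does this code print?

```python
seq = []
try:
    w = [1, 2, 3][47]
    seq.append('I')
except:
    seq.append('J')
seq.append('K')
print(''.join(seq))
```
JK

Exception raised in try, caught by bare except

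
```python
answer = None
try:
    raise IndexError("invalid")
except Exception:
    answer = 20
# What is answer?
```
20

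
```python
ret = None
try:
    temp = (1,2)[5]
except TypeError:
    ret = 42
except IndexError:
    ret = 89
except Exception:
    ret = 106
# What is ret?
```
89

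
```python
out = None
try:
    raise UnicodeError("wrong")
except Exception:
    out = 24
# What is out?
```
24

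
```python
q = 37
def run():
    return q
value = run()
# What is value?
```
37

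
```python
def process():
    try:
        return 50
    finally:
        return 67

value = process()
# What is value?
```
67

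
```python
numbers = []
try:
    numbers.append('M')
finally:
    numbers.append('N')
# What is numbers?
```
['M', 'N']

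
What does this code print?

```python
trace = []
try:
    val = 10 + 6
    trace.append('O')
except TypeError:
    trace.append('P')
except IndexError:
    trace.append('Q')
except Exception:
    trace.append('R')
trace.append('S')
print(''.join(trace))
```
OS

No exception, try block completes normally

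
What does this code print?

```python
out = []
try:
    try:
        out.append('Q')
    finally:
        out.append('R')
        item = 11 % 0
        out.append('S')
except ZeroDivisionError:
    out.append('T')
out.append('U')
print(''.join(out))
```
QRTU

Exception in inner finally caught by outer except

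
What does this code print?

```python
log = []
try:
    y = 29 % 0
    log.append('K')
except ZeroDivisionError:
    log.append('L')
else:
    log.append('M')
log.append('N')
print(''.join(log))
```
LN

else block skipped when exception is caught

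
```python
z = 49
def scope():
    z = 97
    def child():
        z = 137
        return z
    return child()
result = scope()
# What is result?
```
137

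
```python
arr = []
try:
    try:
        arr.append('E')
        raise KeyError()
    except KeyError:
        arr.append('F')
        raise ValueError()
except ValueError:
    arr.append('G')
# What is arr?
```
['E', 'F', 'G']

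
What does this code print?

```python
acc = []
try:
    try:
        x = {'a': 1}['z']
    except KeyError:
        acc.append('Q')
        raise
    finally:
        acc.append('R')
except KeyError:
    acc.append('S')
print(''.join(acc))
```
QRS

finally runs before re-raised exception propagates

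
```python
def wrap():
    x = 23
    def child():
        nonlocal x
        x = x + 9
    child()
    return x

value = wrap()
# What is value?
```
32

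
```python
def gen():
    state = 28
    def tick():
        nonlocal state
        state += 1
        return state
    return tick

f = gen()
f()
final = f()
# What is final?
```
30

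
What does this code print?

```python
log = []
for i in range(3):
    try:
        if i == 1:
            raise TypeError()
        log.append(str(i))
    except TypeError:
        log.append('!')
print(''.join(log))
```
0!2

Exception on i=1 caught, loop continues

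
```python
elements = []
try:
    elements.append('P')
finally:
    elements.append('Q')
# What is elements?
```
['P', 'Q']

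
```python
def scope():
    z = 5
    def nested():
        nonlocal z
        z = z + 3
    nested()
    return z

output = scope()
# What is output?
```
8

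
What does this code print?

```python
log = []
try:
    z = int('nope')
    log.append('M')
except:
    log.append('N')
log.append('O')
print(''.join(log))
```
NO

Exception raised in try, caught by bare except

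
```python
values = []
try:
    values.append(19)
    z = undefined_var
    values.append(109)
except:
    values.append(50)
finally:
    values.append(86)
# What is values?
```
[19, 50, 86]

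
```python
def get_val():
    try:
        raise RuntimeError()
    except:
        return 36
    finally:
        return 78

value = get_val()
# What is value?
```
78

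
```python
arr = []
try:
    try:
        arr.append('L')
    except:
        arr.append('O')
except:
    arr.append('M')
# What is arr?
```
['L']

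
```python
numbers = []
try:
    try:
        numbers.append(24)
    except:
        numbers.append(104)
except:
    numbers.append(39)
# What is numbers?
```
[24]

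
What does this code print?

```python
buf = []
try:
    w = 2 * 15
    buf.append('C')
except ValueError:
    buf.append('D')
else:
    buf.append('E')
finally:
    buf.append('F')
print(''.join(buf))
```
CEF

else runs before finally when no exception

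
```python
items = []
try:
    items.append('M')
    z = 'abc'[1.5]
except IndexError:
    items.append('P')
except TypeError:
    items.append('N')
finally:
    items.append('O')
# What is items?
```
['M', 'N', 'O']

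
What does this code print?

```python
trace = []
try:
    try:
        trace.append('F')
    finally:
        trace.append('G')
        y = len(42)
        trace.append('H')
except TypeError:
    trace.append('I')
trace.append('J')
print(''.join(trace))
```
FGIJ

Exception in inner finally caught by outer except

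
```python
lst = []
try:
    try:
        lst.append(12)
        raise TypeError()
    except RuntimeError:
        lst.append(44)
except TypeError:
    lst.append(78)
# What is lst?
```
[12, 78]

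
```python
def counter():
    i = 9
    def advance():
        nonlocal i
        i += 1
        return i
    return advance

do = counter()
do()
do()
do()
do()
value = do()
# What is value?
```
14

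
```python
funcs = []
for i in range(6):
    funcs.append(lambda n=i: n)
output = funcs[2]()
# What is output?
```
2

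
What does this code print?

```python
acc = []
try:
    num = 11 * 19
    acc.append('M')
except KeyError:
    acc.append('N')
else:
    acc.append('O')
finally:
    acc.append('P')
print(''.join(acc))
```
MOP

else runs before finally when no exception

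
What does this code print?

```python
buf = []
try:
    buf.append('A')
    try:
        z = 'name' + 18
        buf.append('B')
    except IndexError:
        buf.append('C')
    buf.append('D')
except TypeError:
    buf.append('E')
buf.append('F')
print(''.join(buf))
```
AEF

Inner handler doesn't match, propagates to outer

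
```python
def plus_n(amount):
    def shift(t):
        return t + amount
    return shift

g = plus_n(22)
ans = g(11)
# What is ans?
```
33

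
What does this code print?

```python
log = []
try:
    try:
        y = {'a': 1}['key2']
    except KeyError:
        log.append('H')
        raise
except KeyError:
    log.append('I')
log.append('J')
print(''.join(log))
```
HIJ

raise without argument re-raises current exception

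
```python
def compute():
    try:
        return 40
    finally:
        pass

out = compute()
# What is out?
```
40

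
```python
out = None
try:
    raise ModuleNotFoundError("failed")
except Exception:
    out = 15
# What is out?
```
15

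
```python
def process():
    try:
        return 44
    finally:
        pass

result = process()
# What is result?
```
44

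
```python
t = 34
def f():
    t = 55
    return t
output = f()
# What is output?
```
55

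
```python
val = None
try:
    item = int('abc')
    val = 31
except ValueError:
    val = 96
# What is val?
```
96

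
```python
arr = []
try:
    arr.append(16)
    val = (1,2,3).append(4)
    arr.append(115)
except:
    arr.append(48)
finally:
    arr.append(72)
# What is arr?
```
[16, 48, 72]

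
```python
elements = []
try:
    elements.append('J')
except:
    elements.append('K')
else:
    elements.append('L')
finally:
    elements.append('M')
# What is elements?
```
['J', 'L', 'M']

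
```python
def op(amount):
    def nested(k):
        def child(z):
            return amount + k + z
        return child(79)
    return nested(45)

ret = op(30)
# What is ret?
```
154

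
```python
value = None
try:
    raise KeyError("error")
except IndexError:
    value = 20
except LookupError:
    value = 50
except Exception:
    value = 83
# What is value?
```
50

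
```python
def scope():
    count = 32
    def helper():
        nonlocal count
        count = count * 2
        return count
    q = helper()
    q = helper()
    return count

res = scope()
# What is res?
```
128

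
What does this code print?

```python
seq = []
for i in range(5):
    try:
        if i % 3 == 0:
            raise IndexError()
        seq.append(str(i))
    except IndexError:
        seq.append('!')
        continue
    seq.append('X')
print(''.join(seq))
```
!1X2X!4X

continue in except skips rest of loop body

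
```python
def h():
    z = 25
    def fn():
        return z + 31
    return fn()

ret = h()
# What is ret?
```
56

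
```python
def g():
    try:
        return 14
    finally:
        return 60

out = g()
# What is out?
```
60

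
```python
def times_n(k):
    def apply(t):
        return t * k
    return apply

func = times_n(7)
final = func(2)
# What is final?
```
14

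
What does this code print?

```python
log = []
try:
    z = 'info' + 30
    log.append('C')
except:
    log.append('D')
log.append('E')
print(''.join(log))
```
DE

Exception raised in try, caught by bare except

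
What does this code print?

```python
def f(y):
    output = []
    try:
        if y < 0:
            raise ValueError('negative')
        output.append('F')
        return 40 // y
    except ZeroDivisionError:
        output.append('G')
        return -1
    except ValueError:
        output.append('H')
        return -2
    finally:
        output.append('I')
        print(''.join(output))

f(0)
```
FGI

y=0 causes ZeroDivisionError, caught, finally prints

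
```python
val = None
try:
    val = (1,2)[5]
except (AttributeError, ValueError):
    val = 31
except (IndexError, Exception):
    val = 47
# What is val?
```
47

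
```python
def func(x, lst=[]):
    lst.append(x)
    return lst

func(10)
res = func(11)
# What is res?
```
[10, 11]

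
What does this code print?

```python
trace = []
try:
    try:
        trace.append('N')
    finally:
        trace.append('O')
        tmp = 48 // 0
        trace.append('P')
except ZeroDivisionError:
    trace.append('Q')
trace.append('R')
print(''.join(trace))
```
NOQR

Exception in inner finally caught by outer except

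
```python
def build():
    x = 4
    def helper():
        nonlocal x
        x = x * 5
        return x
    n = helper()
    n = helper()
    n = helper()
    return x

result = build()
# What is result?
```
500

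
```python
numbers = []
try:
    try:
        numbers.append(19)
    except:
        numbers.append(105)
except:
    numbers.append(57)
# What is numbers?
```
[19]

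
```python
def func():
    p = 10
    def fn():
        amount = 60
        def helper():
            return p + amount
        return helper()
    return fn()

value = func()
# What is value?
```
70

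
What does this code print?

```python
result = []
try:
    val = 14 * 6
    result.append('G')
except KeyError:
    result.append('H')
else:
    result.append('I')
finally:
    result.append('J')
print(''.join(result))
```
GIJ

else runs before finally when no exception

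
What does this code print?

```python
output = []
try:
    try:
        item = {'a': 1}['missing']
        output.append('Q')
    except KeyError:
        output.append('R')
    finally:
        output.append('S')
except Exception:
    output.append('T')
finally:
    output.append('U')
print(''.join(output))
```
RSU

Both finally blocks run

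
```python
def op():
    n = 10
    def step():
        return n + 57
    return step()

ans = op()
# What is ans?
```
67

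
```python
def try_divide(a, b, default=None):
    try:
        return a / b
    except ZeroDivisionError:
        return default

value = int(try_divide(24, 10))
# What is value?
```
2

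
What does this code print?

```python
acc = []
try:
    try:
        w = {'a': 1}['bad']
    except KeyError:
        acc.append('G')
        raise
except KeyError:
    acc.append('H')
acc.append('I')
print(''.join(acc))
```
GHI

raise without argument re-raises current exception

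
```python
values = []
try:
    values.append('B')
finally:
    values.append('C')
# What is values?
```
['B', 'C']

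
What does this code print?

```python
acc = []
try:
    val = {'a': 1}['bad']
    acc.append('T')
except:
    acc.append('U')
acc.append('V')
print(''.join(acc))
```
UV

Exception raised in try, caught by bare except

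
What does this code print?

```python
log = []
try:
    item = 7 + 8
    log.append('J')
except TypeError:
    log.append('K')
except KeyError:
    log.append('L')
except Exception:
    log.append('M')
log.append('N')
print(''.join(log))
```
JN

No exception, try block completes normally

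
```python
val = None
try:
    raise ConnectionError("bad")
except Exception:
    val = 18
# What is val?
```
18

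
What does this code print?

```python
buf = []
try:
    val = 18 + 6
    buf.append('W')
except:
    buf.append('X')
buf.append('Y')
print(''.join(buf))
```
WY

No exception, try block completes normally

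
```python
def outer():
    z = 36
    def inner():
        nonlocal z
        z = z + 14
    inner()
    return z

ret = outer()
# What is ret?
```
50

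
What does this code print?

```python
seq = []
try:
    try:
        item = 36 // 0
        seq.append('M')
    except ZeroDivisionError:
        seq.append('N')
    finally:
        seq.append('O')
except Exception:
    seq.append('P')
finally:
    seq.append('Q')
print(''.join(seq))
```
NOQ

Both finally blocks run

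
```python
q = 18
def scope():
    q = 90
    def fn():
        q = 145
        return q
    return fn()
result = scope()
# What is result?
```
145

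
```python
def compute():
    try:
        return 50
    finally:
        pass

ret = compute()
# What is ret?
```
50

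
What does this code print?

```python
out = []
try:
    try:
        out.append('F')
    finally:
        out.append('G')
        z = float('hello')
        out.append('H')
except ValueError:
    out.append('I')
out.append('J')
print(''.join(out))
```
FGIJ

Exception in inner finally caught by outer except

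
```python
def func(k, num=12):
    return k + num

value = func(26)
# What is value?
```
38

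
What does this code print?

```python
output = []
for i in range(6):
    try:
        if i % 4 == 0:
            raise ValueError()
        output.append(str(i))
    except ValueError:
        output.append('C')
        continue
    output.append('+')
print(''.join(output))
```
C1+2+3+C5+

continue in except skips rest of loop body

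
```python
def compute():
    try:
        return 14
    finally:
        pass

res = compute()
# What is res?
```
14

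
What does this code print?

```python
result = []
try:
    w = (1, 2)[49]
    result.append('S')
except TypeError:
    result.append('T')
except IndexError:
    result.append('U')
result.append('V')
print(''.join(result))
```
UV

IndexError is caught by its specific handler, not TypeError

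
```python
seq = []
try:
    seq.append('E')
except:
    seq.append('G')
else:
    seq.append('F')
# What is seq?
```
['E', 'F']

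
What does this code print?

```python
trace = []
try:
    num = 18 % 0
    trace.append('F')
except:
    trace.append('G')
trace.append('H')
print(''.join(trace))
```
GH

Exception raised in try, caught by bare except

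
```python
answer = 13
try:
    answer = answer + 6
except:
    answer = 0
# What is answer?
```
19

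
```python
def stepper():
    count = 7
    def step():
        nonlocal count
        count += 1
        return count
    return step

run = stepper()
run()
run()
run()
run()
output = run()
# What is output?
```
12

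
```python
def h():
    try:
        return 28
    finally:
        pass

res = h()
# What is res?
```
28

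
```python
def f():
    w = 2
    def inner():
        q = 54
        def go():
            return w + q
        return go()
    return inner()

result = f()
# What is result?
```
56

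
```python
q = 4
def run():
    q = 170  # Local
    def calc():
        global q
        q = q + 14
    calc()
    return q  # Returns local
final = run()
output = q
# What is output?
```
18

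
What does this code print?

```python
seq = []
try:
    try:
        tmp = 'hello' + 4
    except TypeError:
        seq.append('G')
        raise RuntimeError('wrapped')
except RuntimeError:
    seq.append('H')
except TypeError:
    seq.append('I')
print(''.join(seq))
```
GH

New RuntimeError raised, caught by outer RuntimeError handler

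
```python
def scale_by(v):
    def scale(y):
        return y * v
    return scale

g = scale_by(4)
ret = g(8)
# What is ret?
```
32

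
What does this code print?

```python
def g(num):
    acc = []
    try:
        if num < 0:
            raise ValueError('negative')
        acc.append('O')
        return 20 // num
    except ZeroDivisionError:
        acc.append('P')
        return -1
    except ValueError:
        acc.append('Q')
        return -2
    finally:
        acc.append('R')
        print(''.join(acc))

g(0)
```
OPR

num=0 causes ZeroDivisionError, caught, finally prints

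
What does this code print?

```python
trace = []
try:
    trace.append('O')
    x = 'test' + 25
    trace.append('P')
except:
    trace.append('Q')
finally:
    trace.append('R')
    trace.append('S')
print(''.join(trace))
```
OQRS

Code before exception runs, then except, then all of finally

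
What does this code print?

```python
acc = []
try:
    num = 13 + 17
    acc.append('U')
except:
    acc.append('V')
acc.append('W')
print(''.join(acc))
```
UW

No exception, try block completes normally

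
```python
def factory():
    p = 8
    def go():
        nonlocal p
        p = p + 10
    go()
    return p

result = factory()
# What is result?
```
18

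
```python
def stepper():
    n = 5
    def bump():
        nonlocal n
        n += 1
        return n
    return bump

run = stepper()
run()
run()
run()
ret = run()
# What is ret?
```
9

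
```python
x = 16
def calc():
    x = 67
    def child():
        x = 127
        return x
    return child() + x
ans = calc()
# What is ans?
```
194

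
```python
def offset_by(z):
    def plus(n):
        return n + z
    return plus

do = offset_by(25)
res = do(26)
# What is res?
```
51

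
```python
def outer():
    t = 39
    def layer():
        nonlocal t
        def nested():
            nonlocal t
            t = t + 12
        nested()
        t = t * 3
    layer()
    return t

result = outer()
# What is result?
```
153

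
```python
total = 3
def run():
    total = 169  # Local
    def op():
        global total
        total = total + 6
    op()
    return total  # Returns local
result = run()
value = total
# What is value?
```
9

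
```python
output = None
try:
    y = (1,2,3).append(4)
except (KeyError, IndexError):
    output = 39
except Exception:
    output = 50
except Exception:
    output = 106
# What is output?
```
50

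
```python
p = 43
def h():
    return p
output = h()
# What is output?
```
43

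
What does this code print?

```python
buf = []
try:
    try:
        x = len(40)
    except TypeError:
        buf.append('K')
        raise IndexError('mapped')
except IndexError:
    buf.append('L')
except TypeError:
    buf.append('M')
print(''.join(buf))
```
KL

New IndexError raised, caught by outer IndexError handler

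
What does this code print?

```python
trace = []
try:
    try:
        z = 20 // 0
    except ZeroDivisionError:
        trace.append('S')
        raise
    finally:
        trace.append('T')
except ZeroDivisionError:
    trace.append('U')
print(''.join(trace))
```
STU

finally runs before re-raised exception propagates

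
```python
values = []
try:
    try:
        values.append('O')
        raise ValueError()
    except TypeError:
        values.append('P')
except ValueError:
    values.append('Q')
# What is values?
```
['O', 'Q']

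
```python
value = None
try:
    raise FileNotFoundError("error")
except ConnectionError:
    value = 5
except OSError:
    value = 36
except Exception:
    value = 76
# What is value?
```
36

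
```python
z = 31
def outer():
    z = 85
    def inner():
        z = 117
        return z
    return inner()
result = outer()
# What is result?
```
117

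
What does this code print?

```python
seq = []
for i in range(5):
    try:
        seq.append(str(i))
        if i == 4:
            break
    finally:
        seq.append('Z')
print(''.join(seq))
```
0Z1Z2Z3Z4Z

finally runs even when breaking out of loop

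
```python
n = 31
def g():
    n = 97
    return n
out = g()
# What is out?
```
97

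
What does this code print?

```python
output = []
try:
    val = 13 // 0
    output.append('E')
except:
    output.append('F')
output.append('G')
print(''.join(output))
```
FG

Exception raised in try, caught by bare except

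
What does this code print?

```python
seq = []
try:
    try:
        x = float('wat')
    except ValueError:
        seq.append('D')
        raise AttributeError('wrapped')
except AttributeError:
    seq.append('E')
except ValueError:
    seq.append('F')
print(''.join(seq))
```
DE

New AttributeError raised, caught by outer AttributeError handler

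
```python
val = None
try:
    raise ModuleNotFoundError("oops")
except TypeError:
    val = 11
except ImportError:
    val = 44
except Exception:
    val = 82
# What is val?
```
44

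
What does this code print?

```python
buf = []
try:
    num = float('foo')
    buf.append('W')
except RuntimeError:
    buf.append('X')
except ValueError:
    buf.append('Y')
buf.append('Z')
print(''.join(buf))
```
YZ

ValueError is caught by its specific handler, not RuntimeError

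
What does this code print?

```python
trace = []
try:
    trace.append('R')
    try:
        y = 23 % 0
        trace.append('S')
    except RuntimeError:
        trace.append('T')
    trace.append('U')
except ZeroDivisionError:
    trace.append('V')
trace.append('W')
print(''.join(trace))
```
RVW

Inner handler doesn't match, propagates to outer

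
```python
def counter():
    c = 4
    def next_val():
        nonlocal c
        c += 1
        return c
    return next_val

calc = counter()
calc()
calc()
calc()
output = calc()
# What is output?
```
8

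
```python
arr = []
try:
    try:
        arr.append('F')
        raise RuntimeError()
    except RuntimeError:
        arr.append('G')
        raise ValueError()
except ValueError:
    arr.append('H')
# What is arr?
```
['F', 'G', 'H']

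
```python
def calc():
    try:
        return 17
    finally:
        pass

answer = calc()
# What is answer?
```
17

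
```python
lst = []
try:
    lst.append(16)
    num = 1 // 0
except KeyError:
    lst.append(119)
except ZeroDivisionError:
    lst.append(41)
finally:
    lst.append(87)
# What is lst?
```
[16, 41, 87]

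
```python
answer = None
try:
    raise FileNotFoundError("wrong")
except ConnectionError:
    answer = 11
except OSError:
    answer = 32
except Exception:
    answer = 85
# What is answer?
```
32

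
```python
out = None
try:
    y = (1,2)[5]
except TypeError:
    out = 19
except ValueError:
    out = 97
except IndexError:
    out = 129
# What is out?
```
129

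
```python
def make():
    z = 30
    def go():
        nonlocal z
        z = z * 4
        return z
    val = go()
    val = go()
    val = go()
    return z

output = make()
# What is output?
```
1920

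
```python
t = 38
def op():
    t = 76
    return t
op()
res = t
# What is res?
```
38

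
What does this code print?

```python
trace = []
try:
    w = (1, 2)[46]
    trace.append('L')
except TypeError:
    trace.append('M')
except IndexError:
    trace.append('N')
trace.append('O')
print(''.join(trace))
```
NO

IndexError is caught by its specific handler, not TypeError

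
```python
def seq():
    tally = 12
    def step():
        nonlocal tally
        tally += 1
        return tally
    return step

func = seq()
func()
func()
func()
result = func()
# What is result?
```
16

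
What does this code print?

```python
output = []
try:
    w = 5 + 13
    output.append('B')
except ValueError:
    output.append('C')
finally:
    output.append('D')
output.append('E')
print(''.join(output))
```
BDE

finally runs after normal execution too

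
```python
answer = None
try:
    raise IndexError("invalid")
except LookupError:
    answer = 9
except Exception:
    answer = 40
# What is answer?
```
9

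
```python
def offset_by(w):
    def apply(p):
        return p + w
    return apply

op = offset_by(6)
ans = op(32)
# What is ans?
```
38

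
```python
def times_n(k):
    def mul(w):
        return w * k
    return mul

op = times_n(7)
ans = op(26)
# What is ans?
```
182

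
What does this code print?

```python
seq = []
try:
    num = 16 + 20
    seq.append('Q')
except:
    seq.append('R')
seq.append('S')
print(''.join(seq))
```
QS

No exception, try block completes normally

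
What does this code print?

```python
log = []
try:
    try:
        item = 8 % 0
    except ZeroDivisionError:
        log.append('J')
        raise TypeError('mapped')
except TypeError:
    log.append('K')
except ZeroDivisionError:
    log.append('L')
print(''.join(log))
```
JK

New TypeError raised, caught by outer TypeError handler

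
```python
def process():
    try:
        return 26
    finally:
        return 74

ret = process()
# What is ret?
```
74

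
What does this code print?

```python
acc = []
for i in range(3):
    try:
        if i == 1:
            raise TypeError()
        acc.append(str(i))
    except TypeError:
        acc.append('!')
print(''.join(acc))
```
0!2

Exception on i=1 caught, loop continues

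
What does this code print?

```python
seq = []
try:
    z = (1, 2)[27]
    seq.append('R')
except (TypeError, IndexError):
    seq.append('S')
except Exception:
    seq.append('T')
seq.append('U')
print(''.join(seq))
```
SU

IndexError matches tuple containing it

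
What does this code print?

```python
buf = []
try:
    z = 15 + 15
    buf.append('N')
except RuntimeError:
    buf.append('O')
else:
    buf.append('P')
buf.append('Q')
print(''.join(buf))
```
NPQ

else block runs when no exception occurs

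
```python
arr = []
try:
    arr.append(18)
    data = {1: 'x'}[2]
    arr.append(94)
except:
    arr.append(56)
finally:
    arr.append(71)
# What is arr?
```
[18, 56, 71]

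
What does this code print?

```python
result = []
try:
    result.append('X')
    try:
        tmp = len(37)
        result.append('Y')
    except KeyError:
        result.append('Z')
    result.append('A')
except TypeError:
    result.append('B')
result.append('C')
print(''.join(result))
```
XBC

Inner handler doesn't match, propagates to outer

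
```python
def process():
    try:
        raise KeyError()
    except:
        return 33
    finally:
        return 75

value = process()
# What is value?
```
75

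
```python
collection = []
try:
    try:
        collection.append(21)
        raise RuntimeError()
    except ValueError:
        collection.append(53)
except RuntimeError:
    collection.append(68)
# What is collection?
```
[21, 68]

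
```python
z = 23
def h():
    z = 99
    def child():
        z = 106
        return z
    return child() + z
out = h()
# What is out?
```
205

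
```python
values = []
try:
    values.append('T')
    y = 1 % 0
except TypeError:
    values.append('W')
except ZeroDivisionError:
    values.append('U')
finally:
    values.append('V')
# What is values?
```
['T', 'U', 'V']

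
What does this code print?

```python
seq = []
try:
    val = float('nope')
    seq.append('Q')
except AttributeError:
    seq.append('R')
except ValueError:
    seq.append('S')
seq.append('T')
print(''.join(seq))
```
ST

ValueError is caught by its specific handler, not AttributeError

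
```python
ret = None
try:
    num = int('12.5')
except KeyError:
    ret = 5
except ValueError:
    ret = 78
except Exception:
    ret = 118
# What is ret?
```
78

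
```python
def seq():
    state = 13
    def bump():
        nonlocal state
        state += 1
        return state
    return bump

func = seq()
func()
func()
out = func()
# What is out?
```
16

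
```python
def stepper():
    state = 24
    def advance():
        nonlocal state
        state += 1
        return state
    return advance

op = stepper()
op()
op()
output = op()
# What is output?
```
27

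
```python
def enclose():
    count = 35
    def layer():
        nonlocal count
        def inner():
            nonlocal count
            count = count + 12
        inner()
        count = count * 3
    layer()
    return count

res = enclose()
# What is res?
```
141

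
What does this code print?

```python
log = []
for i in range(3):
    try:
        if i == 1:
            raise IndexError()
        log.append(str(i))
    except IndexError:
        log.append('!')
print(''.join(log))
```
0!2

Exception on i=1 caught, loop continues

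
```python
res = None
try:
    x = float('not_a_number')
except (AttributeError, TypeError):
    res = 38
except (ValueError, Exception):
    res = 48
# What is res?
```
48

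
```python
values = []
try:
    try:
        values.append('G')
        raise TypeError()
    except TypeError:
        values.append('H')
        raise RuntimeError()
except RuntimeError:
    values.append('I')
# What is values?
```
['G', 'H', 'I']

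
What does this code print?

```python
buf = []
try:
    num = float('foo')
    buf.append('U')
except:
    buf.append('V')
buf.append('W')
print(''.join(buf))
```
VW

Exception raised in try, caught by bare except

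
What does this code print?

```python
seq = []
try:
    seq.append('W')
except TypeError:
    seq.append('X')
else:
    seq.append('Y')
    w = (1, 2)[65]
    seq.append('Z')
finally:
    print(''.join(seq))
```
WY

Try succeeds, else appends 'Y', IndexError in else is uncaught, finally prints before exception propagates ('Z' never appended)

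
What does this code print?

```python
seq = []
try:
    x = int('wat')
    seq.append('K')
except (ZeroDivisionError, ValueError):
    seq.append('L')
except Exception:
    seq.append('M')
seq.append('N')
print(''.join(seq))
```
LN

ValueError matches tuple containing it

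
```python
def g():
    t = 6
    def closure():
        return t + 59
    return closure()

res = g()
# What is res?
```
65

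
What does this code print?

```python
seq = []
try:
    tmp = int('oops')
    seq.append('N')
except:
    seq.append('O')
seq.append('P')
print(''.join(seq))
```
OP

Exception raised in try, caught by bare except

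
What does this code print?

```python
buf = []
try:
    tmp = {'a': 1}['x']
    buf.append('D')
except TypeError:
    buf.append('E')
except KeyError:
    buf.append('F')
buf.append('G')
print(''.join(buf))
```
FG

KeyError is caught by its specific handler, not TypeError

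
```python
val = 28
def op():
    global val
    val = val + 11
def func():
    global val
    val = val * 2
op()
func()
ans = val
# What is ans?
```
78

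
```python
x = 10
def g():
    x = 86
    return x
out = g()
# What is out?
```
86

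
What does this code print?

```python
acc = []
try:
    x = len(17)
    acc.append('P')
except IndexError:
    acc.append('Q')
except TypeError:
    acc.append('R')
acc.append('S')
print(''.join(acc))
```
RS

TypeError is caught by its specific handler, not IndexError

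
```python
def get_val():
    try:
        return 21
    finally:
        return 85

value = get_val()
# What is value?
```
85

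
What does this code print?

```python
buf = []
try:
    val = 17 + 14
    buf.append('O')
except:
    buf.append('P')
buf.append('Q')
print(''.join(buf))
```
OQ

No exception, try block completes normally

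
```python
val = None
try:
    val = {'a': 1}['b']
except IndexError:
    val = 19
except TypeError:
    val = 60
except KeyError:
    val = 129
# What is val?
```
129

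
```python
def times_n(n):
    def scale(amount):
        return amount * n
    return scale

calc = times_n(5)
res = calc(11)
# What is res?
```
55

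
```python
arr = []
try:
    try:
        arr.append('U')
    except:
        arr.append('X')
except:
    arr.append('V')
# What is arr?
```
['U']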